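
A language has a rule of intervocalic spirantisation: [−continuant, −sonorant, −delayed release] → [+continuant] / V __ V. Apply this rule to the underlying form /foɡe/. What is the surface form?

/ɡ/ satisfies [−continuant, −sonorant, −delayed release] and sits in V __ V. The [+continuant] counterpart of the voiced velar stop is /ɣ/. Other segments in /foɡe/ either fail the structural description or are not in the environment, so the surface form is [foɣe].

[foɣe]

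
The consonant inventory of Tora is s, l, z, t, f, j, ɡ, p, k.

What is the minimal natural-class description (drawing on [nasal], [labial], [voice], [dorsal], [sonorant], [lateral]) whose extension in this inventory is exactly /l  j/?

The target set is precisely the extension of [+sonorant] in this inventory.

[+sonorant]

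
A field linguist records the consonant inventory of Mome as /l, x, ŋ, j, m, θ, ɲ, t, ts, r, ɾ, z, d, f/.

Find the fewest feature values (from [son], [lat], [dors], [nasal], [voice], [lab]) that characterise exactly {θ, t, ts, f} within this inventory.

Every target segment is [-voice], [-dorsal]; each remaining inventory member fails at least one of these. Each conjunct is needed — [-dorsal] alone would also admit /l, m, r, ɾ, …/; [-voice] alone would also admit /x/ — and no other single listed feature has exactly this extension, so two is the minimum.

[-voice, -dors]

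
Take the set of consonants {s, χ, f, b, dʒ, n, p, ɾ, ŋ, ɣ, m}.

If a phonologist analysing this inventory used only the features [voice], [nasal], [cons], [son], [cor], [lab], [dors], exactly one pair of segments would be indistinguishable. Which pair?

On the given features, /p/ and /f/ have an identical profile: [-voice], [-nasal], [+consonantal], [-sonorant], [-coronal], [+labial], [-dorsal]. No other two segments in the inventory coincide on all 7 features. (They do differ in [continuant], which is not among the given features.)

p, f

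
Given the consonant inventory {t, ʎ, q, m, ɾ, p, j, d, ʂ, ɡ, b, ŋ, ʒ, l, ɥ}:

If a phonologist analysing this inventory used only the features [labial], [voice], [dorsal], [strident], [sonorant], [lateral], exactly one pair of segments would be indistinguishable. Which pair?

Both /ŋ/ and /j/ are [-labial], [+voice], [+dorsal], [-strident], [+sonorant], [-lateral]. Since the list omits [nasal], [continuant] and [back] — which do distinguish the velar nasal from the palatal glide — this pair collapses; all other pairs remain distinct.

ŋ, j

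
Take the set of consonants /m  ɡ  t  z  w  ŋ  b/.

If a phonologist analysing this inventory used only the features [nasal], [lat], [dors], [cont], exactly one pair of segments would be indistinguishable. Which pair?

t, b

Both /t/ and /b/ are [−nasal], [−lateral], [−dorsal], [−continuant]. Since the list omits [voice], [labial] and [coronal] — which do distinguish the voiceless alveolar stop from the voiced bilabial stop — this pair collapses; all other pairs remain distinct.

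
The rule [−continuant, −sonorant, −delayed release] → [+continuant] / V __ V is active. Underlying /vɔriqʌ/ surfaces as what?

[vɔriχʌ]

/q/ satisfies [−continuant, −sonorant, −delayed release] and sits in V __ V. The [+continuant] counterpart of the voiceless uvular stop is /χ/. Other segments in /vɔriqʌ/ either fail the structural description or are not in the environment, so the surface form is [vɔriχʌ].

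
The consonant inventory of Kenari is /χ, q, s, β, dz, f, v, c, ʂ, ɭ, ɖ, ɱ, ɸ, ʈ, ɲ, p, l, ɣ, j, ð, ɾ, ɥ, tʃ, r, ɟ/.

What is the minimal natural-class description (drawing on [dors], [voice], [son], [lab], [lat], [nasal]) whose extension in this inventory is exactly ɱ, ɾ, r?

[+son, -lat, -dors]

Every target segment is [+sonorant], [-lateral], [-dorsal]; each remaining inventory member fails at least one of these. Each conjunct is needed — [-lateral, -dorsal] alone would also admit /s, β, dz, f, …/; [+sonorant, -dorsal] alone would also admit /ɭ, l/; [+sonorant, -lateral] alone would also admit /ɲ, j, ɥ/ — and no other combination of two listed features has exactly this extension, so three is the minimum.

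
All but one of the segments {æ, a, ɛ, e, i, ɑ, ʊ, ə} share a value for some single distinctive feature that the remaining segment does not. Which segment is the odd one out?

ʊ

/æ, e, ɑ, ə, a, i, ɛ/ are all [-round], but /ʊ/ (high back rounded lax vowel) is [+round]. No other single segment can be removed to leave a set sharing one feature value that the removed segment lacks, so /ʊ/ is the odd one out.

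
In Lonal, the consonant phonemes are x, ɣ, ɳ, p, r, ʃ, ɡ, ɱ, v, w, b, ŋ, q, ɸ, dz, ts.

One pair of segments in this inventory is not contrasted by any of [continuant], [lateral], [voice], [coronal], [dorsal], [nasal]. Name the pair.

Both /w/ and /ɣ/ are [+continuant], [-lateral], [+voice], [-coronal], [+dorsal], [-nasal]. Since the list omits [sonorant], [labial] and [round] — which do distinguish the labial-velar glide from the voiced velar fricative — this pair collapses; all other pairs remain distinct.

w, ɣ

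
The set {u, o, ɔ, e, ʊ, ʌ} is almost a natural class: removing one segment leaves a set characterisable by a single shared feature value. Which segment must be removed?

e

[back] groups all but one: /u, ʌ, ʊ, o, ɔ/ share [+back] while /e/ (mid front unrounded tense vowel) alone is [-back]. Removing any other segment would not leave a single-feature class that excludes it.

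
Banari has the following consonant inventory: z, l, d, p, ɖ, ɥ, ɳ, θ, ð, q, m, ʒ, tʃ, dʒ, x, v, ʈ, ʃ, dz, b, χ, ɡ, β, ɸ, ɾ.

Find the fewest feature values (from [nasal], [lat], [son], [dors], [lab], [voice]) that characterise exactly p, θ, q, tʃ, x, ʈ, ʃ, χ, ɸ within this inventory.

[-voice]

/p, θ, q, tʃ, x, ʈ, ʃ, χ, ɸ/ are exactly the [-voice] segments in the inventory, so a single feature suffices.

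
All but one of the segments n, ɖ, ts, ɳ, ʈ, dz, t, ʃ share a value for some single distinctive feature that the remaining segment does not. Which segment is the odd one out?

/ɳ, n, ts, ʈ, dz, ɖ, t/ are all [-distributed], but /ʃ/ (voiceless postalveolar fricative) is [+distributed]. No other single segment can be removed to leave a set sharing one feature value that the removed segment lacks, so /ʃ/ is the odd one out.

ʃ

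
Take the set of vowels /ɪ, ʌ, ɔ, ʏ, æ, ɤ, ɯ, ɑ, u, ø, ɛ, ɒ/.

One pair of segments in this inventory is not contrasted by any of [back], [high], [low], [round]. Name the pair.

ʌ, ɤ

On the given features, /ʌ/ and /ɤ/ have an identical profile: [+back], [-high], [-low], [-round]. No other two segments in the inventory coincide on all 4 features. (They do differ in [tense], which is not among the given features.)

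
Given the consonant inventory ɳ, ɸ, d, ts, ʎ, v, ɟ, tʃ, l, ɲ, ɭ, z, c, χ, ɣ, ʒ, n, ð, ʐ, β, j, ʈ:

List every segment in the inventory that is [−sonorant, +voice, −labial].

d, ɟ, z, ɣ, ʒ, ð, ʐ

First, the [−sonorant] segments are /ɸ, d, ts, v, ɟ, tʃ, z, c, χ, ɣ, ʒ, ð, ʐ, β, ʈ/.
Of those, [+voice] gives /d, v, ɟ, z, ɣ, ʒ, ð, ʐ, β/.
Of those, [−labial] leaves /d, ɟ, z, ɣ, ʒ, ð, ʐ/.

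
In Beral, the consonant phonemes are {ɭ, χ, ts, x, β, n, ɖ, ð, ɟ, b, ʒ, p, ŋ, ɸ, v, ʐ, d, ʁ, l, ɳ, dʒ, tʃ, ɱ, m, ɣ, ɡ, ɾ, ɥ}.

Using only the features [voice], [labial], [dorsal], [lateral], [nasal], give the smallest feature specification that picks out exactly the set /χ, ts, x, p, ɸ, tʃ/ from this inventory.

The target set is precisely the extension of [−voice] in this inventory.

[−voice]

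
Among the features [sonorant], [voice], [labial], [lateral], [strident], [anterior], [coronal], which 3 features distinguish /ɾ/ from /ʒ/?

[sonorant], [strident], [anterior]

The two segments share [+voice], [−labial], [−lateral], [+coronal]. The only features from the list on which they differ: /ɾ/ is [+sonorant] while /ʒ/ is [−sonorant]; /ɾ/ is [−strident] while /ʒ/ is [+strident]; /ɾ/ is [+anterior] while /ʒ/ is [−anterior].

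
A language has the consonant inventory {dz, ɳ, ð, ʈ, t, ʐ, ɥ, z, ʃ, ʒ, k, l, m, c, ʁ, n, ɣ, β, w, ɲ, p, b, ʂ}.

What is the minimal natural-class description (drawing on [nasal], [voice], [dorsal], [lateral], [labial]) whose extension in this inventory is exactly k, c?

[−voice, +dorsal]

/k, c/ are all [−voice], [+dorsal], and no other segment in the inventory matches both values. Dropping any one of them over-generates: [+dorsal] alone would also admit /ɥ, ʁ, ɣ, w, …/; [−voice] alone would also admit /ʈ, t, ʃ, p, …/. No other single listed feature picks out exactly this set either, so fewer than two features will not do.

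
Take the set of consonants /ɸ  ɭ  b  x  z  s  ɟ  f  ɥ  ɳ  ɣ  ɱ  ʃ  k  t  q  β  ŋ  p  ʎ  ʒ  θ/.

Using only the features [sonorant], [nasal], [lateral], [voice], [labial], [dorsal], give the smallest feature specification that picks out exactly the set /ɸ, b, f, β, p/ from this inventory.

[-sonorant, +labial]

/ɸ, b, f, β, p/ are all [-sonorant], [+labial], and no other segment in the inventory matches both values. Dropping any one of them over-generates: [+labial] alone would also admit /ɥ, ɱ/; [-sonorant] alone would also admit /x, z, s, ɟ, …/. No other single listed feature picks out exactly this set either, so fewer than two features will not do.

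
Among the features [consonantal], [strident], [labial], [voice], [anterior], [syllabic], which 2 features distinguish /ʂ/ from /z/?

[voice], [anterior]

The two segments share [+consonantal], [+strident], [-labial], [-syllabic]. The only features from the list on which they differ: /ʂ/ is [-voice] while /z/ is [+voice]; /ʂ/ is [-anterior] while /z/ is [+anterior].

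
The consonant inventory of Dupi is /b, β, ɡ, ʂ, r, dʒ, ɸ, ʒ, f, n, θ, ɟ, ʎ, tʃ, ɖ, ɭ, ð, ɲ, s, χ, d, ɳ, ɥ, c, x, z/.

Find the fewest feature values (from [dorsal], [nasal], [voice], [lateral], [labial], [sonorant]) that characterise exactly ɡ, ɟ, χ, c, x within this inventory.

[−sonorant, +dorsal]

/ɡ, ɟ, χ, c, x/ are all [−sonorant], [+dorsal], and no other segment in the inventory matches both values. Dropping any one of them over-generates: [+dorsal] alone would also admit /ʎ, ɲ, ɥ/; [−sonorant] alone would also admit /b, β, ʂ, dʒ, …/. No other single listed feature picks out exactly this set either, so fewer than two features will not do.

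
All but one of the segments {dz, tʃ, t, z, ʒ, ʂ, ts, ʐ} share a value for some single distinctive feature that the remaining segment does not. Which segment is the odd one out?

t

/ts, ʂ, ʐ, dz, z, tʃ, ʒ/ are all [+strident], but /t/ (voiceless alveolar stop) is [-strident]. No other single segment can be removed to leave a set sharing one feature value that the removed segment lacks, so /t/ is the odd one out.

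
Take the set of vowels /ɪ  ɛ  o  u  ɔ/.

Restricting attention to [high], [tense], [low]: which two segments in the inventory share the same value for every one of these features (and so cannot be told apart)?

/ɔ/ (mid back rounded lax vowel) and /ɛ/ (mid front unrounded lax vowel) are both [-high], [-tense], [-low], so none of the listed features separates them. (They do differ in [labial], [round] and [back], which are not among the given features.) Every other pair in the inventory differs on at least one listed feature.

ɔ, ɛ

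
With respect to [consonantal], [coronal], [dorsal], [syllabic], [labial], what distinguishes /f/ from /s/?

[labial], [coronal]

/f/ is the voiceless labiodental fricative and /s/ is the voiceless alveolar fricative. Both are [+consonantal], [-dorsal], [-syllabic]. /f/ is [+labial] while /s/ is [-labial]; /f/ is [-coronal] while /s/ is [+coronal], so the distinguishing features are [labial], [coronal].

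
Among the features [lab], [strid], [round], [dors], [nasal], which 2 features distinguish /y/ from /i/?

[labial], [round]

/y/ (high front rounded tense vowel) and /i/ (high front unrounded tense vowel) agree on [−strident], [+dorsal], [−nasal]. They differ on [labial] (/y/ [+], /i/ [−]), [round] (/y/ [+], /i/ [−]).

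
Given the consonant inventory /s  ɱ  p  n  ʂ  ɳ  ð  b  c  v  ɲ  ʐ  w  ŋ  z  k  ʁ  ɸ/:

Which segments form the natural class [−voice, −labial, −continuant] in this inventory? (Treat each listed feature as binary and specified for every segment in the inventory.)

Eliminate segments failing any feature: /s, ʂ/ are [+continuant]; /ɱ, n, ɳ, ð, b, v, ɲ, ʐ, w, ŋ, z, ʁ/ are [+voice]; /p, ɸ/ are [+labial]. The remaining /c, k/ satisfy [−voice], [−labial], [−continuant].

c, k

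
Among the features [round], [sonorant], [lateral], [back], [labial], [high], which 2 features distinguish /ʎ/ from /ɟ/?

[sonorant], [lateral]

/ʎ/ (palatal lateral approximant) and /ɟ/ (voiced palatal stop) agree on [−round], [−back], [−labial], [+high]. They differ on [sonorant] (/ʎ/ [+], /ɟ/ [−]), [lateral] (/ʎ/ [+], /ɟ/ [−]).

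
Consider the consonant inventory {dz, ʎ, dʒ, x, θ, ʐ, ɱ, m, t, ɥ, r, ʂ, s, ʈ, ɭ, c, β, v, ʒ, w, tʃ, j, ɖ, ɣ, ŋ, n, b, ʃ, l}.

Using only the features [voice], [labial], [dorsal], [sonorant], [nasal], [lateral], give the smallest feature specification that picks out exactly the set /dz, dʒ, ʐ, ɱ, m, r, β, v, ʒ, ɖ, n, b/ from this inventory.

[+voice, -lateral, -dorsal]

/dz, dʒ, ʐ, ɱ, m, r, β, v, ʒ, ɖ, n, b/ are all [+voice], [-lateral], [-dorsal], and no other segment in the inventory matches all three values. Dropping any one of them over-generates: [-lateral, -dorsal] alone would also admit /θ, t, ʂ, s, …/; [+voice, -dorsal] alone would also admit /ɭ, l/; [+voice, -lateral] alone would also admit /ɥ, w, j, ɣ, …/. No other combination of two listed features picks out exactly this set either, so fewer than three features will not do.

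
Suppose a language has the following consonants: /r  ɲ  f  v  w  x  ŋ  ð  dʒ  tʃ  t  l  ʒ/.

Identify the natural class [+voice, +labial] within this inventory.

Eliminate segments failing any feature: /r, ɲ, ŋ, ð, dʒ, l, ʒ/ are [−labial]; /f, x, tʃ, t/ are [−voice]. The remaining /v, w/ satisfy [+voice], [+labial].

v, w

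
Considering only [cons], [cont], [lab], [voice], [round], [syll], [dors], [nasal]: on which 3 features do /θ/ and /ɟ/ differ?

[voice], [continuant], [dorsal]

/θ/ is the voiceless dental fricative and /ɟ/ is the voiced palatal stop. Both are [+consonantal], [-labial], [-round], [-syllabic], [-nasal]. /θ/ is [-voice] while /ɟ/ is [+voice]; /θ/ is [+continuant] while /ɟ/ is [-continuant]; /θ/ is [-dorsal] while /ɟ/ is [+dorsal], so the distinguishing features are [voice], [continuant], [dorsal].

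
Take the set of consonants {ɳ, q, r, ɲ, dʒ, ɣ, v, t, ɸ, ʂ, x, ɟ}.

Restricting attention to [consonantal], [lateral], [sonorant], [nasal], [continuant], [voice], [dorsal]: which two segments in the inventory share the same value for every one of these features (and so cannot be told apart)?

On the given features, /ʂ/ and /ɸ/ have an identical profile: [+consonantal], [−lateral], [−sonorant], [−nasal], [+continuant], [−voice], [−dorsal]. No other two segments in the inventory coincide on all 7 features. (They do differ in [strident], [labial] and [coronal], which are not among the given features.)

ʂ, ɸ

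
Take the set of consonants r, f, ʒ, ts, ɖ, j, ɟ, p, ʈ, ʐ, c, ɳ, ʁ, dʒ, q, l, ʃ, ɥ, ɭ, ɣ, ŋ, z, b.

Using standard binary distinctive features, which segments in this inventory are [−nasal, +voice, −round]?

Eliminate segments failing any feature: /f, ts, p, ʈ, c, q, ʃ/ are [−voice]; /ɳ, ŋ/ are [+nasal]; /ɥ/ is [+round]. The remaining /r, ʒ, ɖ, j, ɟ, ʐ, ʁ, dʒ, l, ɭ, ɣ, z, b/ satisfy [−nasal], [+voice], [−round].

r, ʒ, ɖ, j, ɟ, ʐ, ʁ, dʒ, l, ɭ, ɣ, z, b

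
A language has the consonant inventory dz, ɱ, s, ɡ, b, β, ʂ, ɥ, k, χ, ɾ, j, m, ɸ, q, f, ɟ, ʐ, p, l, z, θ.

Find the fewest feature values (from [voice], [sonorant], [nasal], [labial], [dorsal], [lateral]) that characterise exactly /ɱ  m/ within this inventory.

[+nasal]

The target set is precisely the extension of [+nasal] in this inventory.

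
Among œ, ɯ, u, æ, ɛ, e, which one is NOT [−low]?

æ

/ɯ, ɛ, u, œ, e/ are all [−low]; /æ/ (low front unrounded vowel) is [+low].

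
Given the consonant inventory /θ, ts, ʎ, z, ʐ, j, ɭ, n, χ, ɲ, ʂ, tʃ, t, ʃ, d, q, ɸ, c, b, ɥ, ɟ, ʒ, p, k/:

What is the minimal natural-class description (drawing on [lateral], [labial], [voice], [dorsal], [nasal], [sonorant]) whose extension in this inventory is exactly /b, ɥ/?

[+voice, +labial]

The class [+voice], [+labial] has exactly /b, ɥ/ as its extension in this inventory. No smaller conjunction from the listed features achieves this: [+labial] alone would also admit /ɸ, p/; [+voice] alone would also admit /ʎ, z, ʐ, j, …/; and checking the remaining single features turns up none with this extension.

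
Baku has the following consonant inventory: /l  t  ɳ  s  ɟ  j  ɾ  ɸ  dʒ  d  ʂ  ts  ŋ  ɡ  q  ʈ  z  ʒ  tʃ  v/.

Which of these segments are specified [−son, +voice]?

Checking each segment against [−sonorant], [+voice]: /ɟ/ (voiced palatal stop), /dʒ/ (voiced postalveolar affricate), /d/ (voiced alveolar stop), /ɡ/ (voiced velar stop), /z/ (voiced alveolar fricative), /ʒ/ (voiced postalveolar fricative), among others, satisfy every feature; every other segment in the inventory fails at least one.

ɟ, dʒ, d, ɡ, z, ʒ, v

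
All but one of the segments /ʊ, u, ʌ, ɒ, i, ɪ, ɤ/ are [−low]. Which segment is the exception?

ɒ

/ɒ/ is the low back rounded vowel, which is [+low]; the rest — /ɤ, i, u, ɪ, ʊ, ʌ/ — are [−low].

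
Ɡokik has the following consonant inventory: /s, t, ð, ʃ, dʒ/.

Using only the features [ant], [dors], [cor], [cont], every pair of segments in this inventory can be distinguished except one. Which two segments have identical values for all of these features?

On the given features, /s/ and /ð/ have an identical profile: [+anterior], [-dorsal], [+coronal], [+continuant]. No other two segments in the inventory coincide on all 4 features. (They do differ in [voice], [strident] and [distributed], which are not among the given features.)

s, ð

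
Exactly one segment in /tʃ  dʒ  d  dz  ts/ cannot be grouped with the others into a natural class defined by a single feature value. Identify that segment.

d

[delayed release] (equivalently [strident]) groups all but one: /dz, dʒ, tʃ, ts/ share [+delayed release] while /d/ (voiced alveolar stop) alone is [-delayed release]. Removing any other segment would not leave a single-feature class that excludes it.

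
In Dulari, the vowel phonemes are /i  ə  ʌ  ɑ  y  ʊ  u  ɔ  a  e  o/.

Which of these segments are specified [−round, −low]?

Checking each segment against [−round], [−low]: /i/ (high front unrounded tense vowel), /ə/ (mid central vowel (schwa)), /ʌ/ (mid back unrounded lax vowel), /e/ (mid front unrounded tense vowel) satisfy every feature; every other segment in the inventory fails at least one.

i, ə, ʌ, e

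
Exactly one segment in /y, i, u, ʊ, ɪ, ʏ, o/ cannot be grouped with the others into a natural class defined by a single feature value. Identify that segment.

The remaining segments after removing /o/ share [+high]; /o/ (mid back rounded tense vowel) is [−high]. For every other candidate removal, the leftover set fails to share any single feature value that the removed segment lacks.

o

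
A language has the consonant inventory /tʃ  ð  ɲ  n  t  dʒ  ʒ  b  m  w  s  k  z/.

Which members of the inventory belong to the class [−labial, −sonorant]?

tʃ, ð, t, dʒ, ʒ, s, k, z

The [−labial] segments are /tʃ, ð, ɲ, n, t, dʒ, ʒ, s, k, z/.
Within that set, [−sonorant] leaves /tʃ, ð, t, dʒ, ʒ, s, k, z/.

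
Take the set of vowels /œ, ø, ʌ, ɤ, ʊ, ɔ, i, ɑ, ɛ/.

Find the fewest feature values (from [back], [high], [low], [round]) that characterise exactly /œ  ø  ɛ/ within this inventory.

[−high, −back]

The class [−high], [−back] has exactly /œ, ø, ɛ/ as its extension in this inventory. No smaller conjunction from the listed features achieves this: [−back] alone would also admit /i/; [−high] alone would also admit /ʌ, ɤ, ɔ, ɑ/; and checking the remaining single features turns up none with this extension.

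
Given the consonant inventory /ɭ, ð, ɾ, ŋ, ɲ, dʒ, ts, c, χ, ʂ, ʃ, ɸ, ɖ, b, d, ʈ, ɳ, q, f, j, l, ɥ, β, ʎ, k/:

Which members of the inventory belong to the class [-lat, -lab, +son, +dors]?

ŋ, ɲ, j

Among the inventory, the [-lateral] segments are /ð, ɾ, ŋ, ɲ, dʒ, ts, c, χ, ʂ, ʃ, ɸ, ɖ, b, d, ʈ, ɳ, q, f, j, ɥ, β, k/.
Within that set, [-labial] gives /ð, ɾ, ŋ, ɲ, dʒ, ts, c, χ, ʂ, ʃ, ɖ, d, ʈ, ɳ, q, j, k/.
Of those, [+sonorant] gives /ɾ, ŋ, ɲ, ɳ, j/.
Among these, [+dorsal] leaves /ŋ, ɲ, j/.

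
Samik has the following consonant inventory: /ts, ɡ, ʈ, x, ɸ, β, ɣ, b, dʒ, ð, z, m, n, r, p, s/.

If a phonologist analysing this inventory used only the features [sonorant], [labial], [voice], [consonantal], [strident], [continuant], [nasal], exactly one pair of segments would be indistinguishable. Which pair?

ɣ, ð

/ɣ/ (voiced velar fricative) and /ð/ (voiced dental fricative) are both [−sonorant], [−labial], [+voice], [+consonantal], [−strident], [+continuant], [−nasal], so none of the listed features separates them. (They do differ in [coronal] and [dorsal], which are not among the given features.) Every other pair in the inventory differs on at least one listed feature.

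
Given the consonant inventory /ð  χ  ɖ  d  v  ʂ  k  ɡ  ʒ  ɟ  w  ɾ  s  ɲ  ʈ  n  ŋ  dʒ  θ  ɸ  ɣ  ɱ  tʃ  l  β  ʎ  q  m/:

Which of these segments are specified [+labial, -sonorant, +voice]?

Checking each segment against [+labial], [-sonorant], [+voice]: /v/ (voiced labiodental fricative), /β/ (voiced bilabial fricative) satisfy every feature; every other segment in the inventory fails at least one.

v, β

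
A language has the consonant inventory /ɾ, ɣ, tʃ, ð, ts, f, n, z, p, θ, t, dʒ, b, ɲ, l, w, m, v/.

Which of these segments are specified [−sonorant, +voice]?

ɣ, ð, z, dʒ, b, v

Checking each segment against [−sonorant], [+voice]: /ɣ/ (voiced velar fricative), /ð/ (voiced dental fricative), /z/ (voiced alveolar fricative), /dʒ/ (voiced postalveolar affricate), /b/ (voiced bilabial stop), /v/ (voiced labiodental fricative) satisfy every feature; every other segment in the inventory fails at least one.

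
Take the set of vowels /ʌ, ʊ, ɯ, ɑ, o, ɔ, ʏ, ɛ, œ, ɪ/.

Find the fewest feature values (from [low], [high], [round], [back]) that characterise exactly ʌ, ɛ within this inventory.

/ʌ, ɛ/ are all [−high], [−low], [−round], and no other segment in the inventory matches all three values. Dropping any one of them over-generates: [−low, −round] alone would also admit /ɯ, ɪ/; [−high, −round] alone would also admit /ɑ/; [−high, −low] alone would also admit /o, ɔ, œ/. No other combination of two listed features picks out exactly this set either, so fewer than three features will not do.

[−high, −low, −round]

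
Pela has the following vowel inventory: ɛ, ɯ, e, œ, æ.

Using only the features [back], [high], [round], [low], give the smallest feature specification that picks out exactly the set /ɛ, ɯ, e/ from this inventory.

[−low, −round]

/ɛ, ɯ, e/ are all [−low], [−round], and no other segment in the inventory matches both values. Dropping any one of them over-generates: [−round] alone would also admit /æ/; [−low] alone would also admit /œ/. No other single listed feature picks out exactly this set either, so fewer than two features will not do.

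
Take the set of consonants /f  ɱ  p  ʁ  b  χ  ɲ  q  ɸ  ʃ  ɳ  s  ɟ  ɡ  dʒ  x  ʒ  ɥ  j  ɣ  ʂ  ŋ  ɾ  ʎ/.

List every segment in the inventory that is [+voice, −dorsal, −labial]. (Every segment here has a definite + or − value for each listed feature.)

First, the [+voice] segments are /ɱ, ʁ, b, ɲ, ɳ, ɟ, ɡ, dʒ, ʒ, ɥ, j, ɣ, ŋ, ɾ, ʎ/.
Among these, [−dorsal] gives /ɱ, b, ɳ, dʒ, ʒ, ɾ/.
Intersecting with [−labial] leaves /ɳ, dʒ, ʒ, ɾ/.

ɳ, dʒ, ʒ, ɾ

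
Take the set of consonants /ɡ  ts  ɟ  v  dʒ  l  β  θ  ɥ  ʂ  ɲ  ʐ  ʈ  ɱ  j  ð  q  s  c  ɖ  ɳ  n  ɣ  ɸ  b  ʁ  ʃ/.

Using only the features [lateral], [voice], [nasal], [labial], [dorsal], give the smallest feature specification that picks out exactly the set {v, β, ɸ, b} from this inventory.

[-nasal, +labial, -dorsal]

The class [-nasal], [+labial], [-dorsal] has exactly /v, β, ɸ, b/ as its extension in this inventory. No smaller conjunction from the listed features achieves this: [+labial, -dorsal] alone would also admit /ɱ/; [-nasal, -dorsal] alone would also admit /ts, dʒ, l, θ, …/; [-nasal, +labial] alone would also admit /ɥ/; and checking the remaining two-feature bundles turns up none with this extension.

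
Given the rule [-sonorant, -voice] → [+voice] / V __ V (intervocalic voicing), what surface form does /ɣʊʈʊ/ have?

Only /ʈ/ occurs between two vowels (/ʊ/ __ /ʊ/) and matches the structural description. It is a voiceless retroflex stop, so [-sonorant, -voice] holds; changing it to [+voice] with all other features held fixed yields /ɖ/ (voiced retroflex stop). No other segment meets both the structural description and the environment, so the output is [ɣʊɖʊ].

[ɣʊɖʊ]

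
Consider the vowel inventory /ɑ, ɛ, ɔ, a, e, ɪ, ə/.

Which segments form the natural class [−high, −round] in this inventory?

Among the inventory, the [−high] segments are /ɑ, ɛ, ɔ, a, e, ə/.
Within that set, [−round] leaves /ɑ, ɛ, a, e, ə/.

ɑ, ɛ, a, e, ə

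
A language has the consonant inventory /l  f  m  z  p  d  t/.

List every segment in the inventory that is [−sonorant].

f, z, p, d, t

The feature [sonorant] marks segments produced without turbulent airflow (nasals, liquids, glides, vowels). In this inventory /f, z, p, d, t/ lack that property, so they are [−sonorant]; /l, m/ are [+sonorant].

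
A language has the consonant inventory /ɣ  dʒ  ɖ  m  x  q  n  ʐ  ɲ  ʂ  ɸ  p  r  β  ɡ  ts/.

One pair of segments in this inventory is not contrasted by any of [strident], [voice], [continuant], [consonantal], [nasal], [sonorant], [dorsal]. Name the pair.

On the given features, /n/ and /m/ have an identical profile: [-strident], [+voice], [-continuant], [+consonantal], [+nasal], [+sonorant], [-dorsal]. No other two segments in the inventory coincide on all 7 features. (They do differ in [labial] and [coronal], which are not among the given features.)

n, m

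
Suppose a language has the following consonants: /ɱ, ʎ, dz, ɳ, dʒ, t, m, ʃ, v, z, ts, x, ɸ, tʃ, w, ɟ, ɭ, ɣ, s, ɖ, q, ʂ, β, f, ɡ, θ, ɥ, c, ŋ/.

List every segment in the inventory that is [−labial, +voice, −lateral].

Among the inventory, the [−labial] segments are /ʎ, dz, ɳ, dʒ, t, ʃ, z, ts, x, tʃ, ɟ, ɭ, ɣ, s, ɖ, q, ʂ, ɡ, θ, c, ŋ/.
Of those, [+voice] gives /ʎ, dz, ɳ, dʒ, z, ɟ, ɭ, ɣ, ɖ, ɡ, ŋ/.
Within that set, [−lateral] leaves /dz, ɳ, dʒ, z, ɟ, ɣ, ɖ, ɡ, ŋ/.

dz, ɳ, dʒ, z, ɟ, ɣ, ɖ, ɡ, ŋ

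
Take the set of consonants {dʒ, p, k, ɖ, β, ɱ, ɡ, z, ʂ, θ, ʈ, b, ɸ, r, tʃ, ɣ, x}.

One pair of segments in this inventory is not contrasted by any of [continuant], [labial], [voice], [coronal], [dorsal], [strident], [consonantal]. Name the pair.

b, ɱ

On the given features, /b/ and /ɱ/ have an identical profile: [−continuant], [+labial], [+voice], [−coronal], [−dorsal], [−strident], [+consonantal]. No other two segments in the inventory coincide on all 7 features. (They do differ in [sonorant] and [nasal], which are not among the given features.)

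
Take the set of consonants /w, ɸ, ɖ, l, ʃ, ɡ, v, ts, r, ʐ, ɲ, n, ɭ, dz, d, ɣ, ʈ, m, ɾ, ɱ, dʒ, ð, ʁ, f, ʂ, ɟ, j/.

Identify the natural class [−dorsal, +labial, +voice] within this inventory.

Checking each segment against [−dorsal], [+labial], [+voice]: /v/ (voiced labiodental fricative), /m/ (bilabial nasal), /ɱ/ (labiodental nasal) satisfy every feature; every other segment in the inventory fails at least one.

v, m, ɱ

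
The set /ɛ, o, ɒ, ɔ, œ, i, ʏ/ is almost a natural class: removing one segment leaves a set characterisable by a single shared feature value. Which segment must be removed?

/œ, i, ɛ, ɔ, o, ʏ/ are all [−low], but /ɒ/ (low back rounded vowel) is [+low]. No other single segment can be removed to leave a set sharing one feature value that the removed segment lacks, so /ɒ/ is the odd one out.

ɒ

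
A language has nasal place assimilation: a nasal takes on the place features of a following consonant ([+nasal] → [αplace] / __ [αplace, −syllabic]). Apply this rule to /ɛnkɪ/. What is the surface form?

In /ɛnkɪ/, the nasal /n/ precedes /k/, which is [+dorsal]. The nasal assimilates in place, becoming the [+dorsal] nasal /ŋ/. The surface form is [ɛŋkɪ].

[ɛŋkɪ]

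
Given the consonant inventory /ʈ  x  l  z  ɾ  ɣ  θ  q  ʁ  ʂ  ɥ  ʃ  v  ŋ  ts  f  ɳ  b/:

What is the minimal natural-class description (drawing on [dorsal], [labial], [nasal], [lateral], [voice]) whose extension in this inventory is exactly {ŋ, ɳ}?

Every target segment is [+nasal] and no other inventory member is, so one feature is enough.

[+nasal]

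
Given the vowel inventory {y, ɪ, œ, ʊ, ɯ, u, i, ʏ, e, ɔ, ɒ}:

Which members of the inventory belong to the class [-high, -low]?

œ, e, ɔ

Eliminate segments failing any feature: /y, ɪ, ʊ, ɯ, u, i, ʏ/ are [+high]; /ɒ/ is [+low]. The remaining /œ, e, ɔ/ satisfy [-high], [-low].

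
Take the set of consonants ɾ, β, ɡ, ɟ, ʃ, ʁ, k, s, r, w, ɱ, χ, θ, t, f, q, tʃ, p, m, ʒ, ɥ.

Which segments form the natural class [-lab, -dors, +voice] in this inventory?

ɾ, r, ʒ

First, the [-labial] segments are /ɾ, ɡ, ɟ, ʃ, ʁ, k, s, r, χ, θ, t, q, tʃ, ʒ/.
Then [-dorsal] gives /ɾ, ʃ, s, r, θ, t, tʃ, ʒ/.
Intersecting with [+voice] leaves /ɾ, r, ʒ/.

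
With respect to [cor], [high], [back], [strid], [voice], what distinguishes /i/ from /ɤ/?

/i/ is the high front unrounded tense vowel and /ɤ/ is the mid back unrounded tense vowel. Both are [-coronal], [-strident], [+voice]. /i/ is [+high] while /ɤ/ is [-high]; /i/ is [-back] while /ɤ/ is [+back], so the distinguishing features are [high], [back].

[high], [back]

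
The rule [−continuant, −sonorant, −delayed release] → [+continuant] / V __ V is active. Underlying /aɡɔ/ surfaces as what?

[aɣɔ]

Only /ɡ/ occurs between two vowels (/a/ __ /ɔ/) and matches the structural description. It is a voiced velar stop, so [−continuant, −sonorant, −delayed release] holds; changing it to [+continuant] with all other features held fixed yields /ɣ/ (voiced velar fricative). No other segment meets both the structural description and the environment, so the output is [aɣɔ].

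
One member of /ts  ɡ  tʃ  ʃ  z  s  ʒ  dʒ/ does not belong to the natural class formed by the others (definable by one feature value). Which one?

The remaining segments after removing /ɡ/ share [+strident]; /ɡ/ (voiced velar stop) is [−strident]. For every other candidate removal, the leftover set fails to share any single feature value that the removed segment lacks.

ɡ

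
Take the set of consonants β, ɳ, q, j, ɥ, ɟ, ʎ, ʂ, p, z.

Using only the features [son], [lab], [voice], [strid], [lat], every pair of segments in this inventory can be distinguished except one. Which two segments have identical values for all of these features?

ɳ, j

Both /ɳ/ and /j/ are [+sonorant], [-labial], [+voice], [-strident], [-lateral]. Since the list omits [nasal], [continuant] and [dorsal] — which do distinguish the retroflex nasal from the palatal glide — this pair collapses; all other pairs remain distinct.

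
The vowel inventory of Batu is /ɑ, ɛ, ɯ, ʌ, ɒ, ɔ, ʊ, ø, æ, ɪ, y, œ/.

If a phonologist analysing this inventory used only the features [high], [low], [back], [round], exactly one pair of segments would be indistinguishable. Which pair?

On the given features, /ø/ and /œ/ have an identical profile: [-high], [-low], [-back], [+round]. No other two segments in the inventory coincide on all 4 features. (They do differ in [tense], which is not among the given features.)

ø, œ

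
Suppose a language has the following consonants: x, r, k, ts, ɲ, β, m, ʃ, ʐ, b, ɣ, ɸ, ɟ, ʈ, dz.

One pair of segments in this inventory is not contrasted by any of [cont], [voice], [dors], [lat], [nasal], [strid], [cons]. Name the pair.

β, r

On the given features, /β/ and /r/ have an identical profile: [+continuant], [+voice], [−dorsal], [−lateral], [−nasal], [−strident], [+consonantal]. No other two segments in the inventory coincide on all 7 features. (They do differ in [sonorant], [labial] and [coronal], which are not among the given features.)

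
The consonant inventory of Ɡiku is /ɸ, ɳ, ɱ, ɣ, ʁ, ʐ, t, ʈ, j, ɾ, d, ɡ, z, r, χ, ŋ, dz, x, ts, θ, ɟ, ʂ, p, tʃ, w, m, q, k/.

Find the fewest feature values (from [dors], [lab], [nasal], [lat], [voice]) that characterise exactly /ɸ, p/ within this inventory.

[−voice, +lab]

/ɸ, p/ are all [−voice], [+labial], and no other segment in the inventory matches both values. Dropping any one of them over-generates: [+labial] alone would also admit /ɱ, w, m/; [−voice] alone would also admit /t, ʈ, χ, x, …/. No other single listed feature picks out exactly this set either, so fewer than two features will not do.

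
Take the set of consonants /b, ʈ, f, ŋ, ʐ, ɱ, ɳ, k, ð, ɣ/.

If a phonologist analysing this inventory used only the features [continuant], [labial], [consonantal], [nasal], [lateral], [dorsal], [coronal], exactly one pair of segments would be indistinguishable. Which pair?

Both /ð/ and /ʐ/ are [+continuant], [−labial], [+consonantal], [−nasal], [−lateral], [−dorsal], [+coronal]. Since the list omits [strident], [anterior] and [distributed] — which do distinguish the voiced dental fricative from the voiced retroflex fricative — this pair collapses; all other pairs remain distinct.

ð, ʐ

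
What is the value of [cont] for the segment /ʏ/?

As the high front rounded lax vowel, /ʏ/ is [+continuant].

[+continuant]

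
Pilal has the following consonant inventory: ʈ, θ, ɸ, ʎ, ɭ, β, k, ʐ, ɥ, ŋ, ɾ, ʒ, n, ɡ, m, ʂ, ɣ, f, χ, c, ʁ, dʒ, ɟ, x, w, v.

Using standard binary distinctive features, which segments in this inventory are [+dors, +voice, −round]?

Checking each segment against [+dorsal], [+voice], [−round]: /ʎ/ (palatal lateral approximant), /ŋ/ (velar nasal), /ɡ/ (voiced velar stop), /ɣ/ (voiced velar fricative), /ʁ/ (voiced uvular fricative), /ɟ/ (voiced palatal stop) satisfy every feature; every other segment in the inventory fails at least one.

ʎ, ŋ, ɡ, ɣ, ʁ, ɟ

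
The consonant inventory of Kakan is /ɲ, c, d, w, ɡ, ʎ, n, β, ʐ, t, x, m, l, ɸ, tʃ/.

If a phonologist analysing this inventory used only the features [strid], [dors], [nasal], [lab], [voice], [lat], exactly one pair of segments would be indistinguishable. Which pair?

x, c

Both /x/ and /c/ are [−strident], [+dorsal], [−nasal], [−labial], [−voice], [−lateral]. Since the list omits [continuant] and [back] — which do distinguish the voiceless velar fricative from the voiceless palatal stop — this pair collapses; all other pairs remain distinct.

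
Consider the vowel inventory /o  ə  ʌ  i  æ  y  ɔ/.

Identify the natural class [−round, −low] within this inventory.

Checking each segment against [−round], [−low]: /ə/ (mid central vowel (schwa)), /ʌ/ (mid back unrounded lax vowel), /i/ (high front unrounded tense vowel) satisfy every feature; every other segment in the inventory fails at least one.

ə, ʌ, i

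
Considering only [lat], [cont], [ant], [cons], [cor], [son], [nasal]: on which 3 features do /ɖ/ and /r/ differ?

[sonorant], [continuant], [anterior]

The two segments share [-lateral], [+consonantal], [+coronal], [-nasal]. The only features from the list on which they differ: /ɖ/ is [-sonorant] while /r/ is [+sonorant]; /ɖ/ is [-continuant] while /r/ is [+continuant]; /ɖ/ is [-anterior] while /r/ is [+anterior].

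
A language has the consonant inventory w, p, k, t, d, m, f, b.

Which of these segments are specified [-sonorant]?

The feature [sonorant] marks segments produced without turbulent airflow (nasals, liquids, glides, vowels). In this inventory /p, k, t, d, f, b/ lack that property, so they are [-sonorant]; /w, m/ are [+sonorant].

p, k, t, d, f, b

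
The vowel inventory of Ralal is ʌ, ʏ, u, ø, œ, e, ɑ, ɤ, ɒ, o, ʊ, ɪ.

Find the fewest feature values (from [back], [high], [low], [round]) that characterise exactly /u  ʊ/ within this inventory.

/u, ʊ/ are all [+high], [+back], and no other segment in the inventory matches both values. Dropping any one of them over-generates: [+back] alone would also admit /ʌ, ɑ, ɤ, ɒ, …/; [+high] alone would also admit /ʏ, ɪ/. No other single listed feature picks out exactly this set either, so fewer than two features will not do.

[+high, +back]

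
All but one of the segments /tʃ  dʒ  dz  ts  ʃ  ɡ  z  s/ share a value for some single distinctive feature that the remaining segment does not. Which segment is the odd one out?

ɡ

[strident] (equivalently [coronal], [dorsal]) groups all but one: /s, tʃ, ʃ, dʒ, dz, ts, z/ share [+strident] while /ɡ/ (voiced velar stop) alone is [−strident]. Removing any other segment would not leave a single-feature class that excludes it.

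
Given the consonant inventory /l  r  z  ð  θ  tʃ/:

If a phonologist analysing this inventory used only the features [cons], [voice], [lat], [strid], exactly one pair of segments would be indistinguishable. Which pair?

On the given features, /ð/ and /r/ have an identical profile: [+consonantal], [+voice], [-lateral], [-strident]. No other two segments in the inventory coincide on all 4 features. (They do differ in [sonorant], which is not among the given features.)

ð, r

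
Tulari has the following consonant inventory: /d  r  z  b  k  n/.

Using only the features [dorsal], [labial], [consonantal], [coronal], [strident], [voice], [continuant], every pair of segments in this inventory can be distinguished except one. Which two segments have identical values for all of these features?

d, n

On the given features, /d/ and /n/ have an identical profile: [-dorsal], [-labial], [+consonantal], [+coronal], [-strident], [+voice], [-continuant]. No other two segments in the inventory coincide on all 7 features. (They do differ in [sonorant] and [nasal], which are not among the given features.)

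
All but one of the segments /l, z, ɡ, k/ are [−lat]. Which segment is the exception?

l

/ɡ, z, k/ are all [−lateral]; /l/ (alveolar lateral approximant) is [+lateral].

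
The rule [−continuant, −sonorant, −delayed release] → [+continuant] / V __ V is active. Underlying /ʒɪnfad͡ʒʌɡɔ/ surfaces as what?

The only segment in the rule's environment that also matches [−continuant, −sonorant, −delayed release] is /ɡ/. Applying [+continuant] turns the voiced velar stop into /ɣ/ (voiced velar fricative), giving [ʒɪnfad͡ʒʌɣɔ].

[ʒɪnfad͡ʒʌɣɔ]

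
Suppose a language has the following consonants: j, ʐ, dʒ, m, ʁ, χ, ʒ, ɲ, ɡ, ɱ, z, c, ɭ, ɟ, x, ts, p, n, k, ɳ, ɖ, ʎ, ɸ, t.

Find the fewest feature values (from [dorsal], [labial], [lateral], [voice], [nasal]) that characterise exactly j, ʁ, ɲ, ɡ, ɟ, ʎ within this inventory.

[+voice, +dorsal]

The class [+voice], [+dorsal] has exactly /j, ʁ, ɲ, ɡ, ɟ, ʎ/ as its extension in this inventory. No smaller conjunction from the listed features achieves this: [+dorsal] alone would also admit /χ, c, x, k/; [+voice] alone would also admit /ʐ, dʒ, m, ʒ, …/; and checking the remaining single features turns up none with this extension.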